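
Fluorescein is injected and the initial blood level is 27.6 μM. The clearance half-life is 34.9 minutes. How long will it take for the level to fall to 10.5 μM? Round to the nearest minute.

Fraction remaining = 10.5/27.6 ≈ 0.38043.
n = log₂(27.6/10.5) = ln(2.6286)/ln 2 ≈ 1.3943 half-lives.
t = n × t½ = 1.3943 × 34.9 ≈ 48.66 minutes.

49 minutes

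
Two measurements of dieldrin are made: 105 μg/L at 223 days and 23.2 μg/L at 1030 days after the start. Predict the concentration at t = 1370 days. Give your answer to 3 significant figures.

Over Δt = 1030 − 223 = 807 days, the level fell by a factor of 105/23.2 ≈ 4.5259.
n = log₂(4.5259) ≈ 2.1782 half-lives, so t½ = 807/2.1782 ≈ 370.49 days.
From t = 1030 to t = 1370: 23.2 × (1/2)^((1370−1030)/370.49) ≈ 12.281 μg/L.

12.3 μg/L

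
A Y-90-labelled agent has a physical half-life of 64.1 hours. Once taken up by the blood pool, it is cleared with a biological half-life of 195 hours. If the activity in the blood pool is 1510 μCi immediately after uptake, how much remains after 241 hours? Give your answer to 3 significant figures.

1/t_eff = 1/t_phys + 1/t_biol = 1/64.1 + 1/195 = 0.020729 per hour.
t_eff = 64.1 × 195 / (64.1 + 195) ≈ 48.242 hours.
Remaining = 1510 × (1/2)^(241/48.242) = 1510 × (1/2)^4.9956 ≈ 47.33 μCi.

47.3 μCi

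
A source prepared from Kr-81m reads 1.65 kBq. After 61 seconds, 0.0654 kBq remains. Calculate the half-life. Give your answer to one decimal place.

A/A₀ = 0.0654/1.65 ≈ 0.039636.
n = log₂(25.229) ≈ 4.657 half-lives elapsed in 61 seconds.
t½ = 61/4.657 ≈ 13.098 seconds.

13.1 seconds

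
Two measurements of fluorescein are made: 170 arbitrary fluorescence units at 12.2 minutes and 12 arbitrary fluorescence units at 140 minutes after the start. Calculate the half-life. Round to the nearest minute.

Over Δt = 140 − 12.2 = 127.8 minutes, the level fell by a factor of 170/12 ≈ 14.167.
n = log₂(14.167) ≈ 3.8244 half-lives, so t½ = 127.8/3.8244 ≈ 33.417 minutes.

33 minutes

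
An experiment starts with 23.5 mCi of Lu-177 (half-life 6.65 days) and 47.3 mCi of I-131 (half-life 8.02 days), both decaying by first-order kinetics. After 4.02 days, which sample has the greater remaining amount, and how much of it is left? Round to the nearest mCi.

Lu-177: 23.5 × (1/2)^0.60451 ≈ 15.456 mCi.
I-131: 47.3 × (1/2)^0.50125 ≈ 33.417 mCi.
I-131 has more remaining, at ≈ 33.417 mCi.

I-131, 33 mCi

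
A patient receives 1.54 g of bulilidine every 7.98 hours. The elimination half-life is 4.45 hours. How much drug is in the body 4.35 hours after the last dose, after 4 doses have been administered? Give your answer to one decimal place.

1.1 g

The 4 doses were given 28.29, 20.31, 12.33, 4.35 hours ago.
Total = 1.54·(1/2)^(28.29/4.45) + 1.54·(1/2)^(20.31/4.45) + 1.54·(1/2)^(12.33/4.45) + 1.54·(1/2)^(4.35/4.45)
      = 0.018784 + 0.065104 + 0.22565 + 0.78209 ≈ 1.0916 g.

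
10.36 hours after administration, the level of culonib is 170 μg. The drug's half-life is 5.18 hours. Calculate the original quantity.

Number of half-lives elapsed: n = 10.36/5.18 ≈ 2.
A₀ = A × 2^n = 170 × 2^2 = 170 × 4 ≈ 680 μg.

680 μg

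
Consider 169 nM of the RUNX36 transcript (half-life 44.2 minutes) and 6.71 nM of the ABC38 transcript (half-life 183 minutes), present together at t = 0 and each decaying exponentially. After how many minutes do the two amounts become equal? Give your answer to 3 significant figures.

271 minutes

Set 169·(1/2)^(t/44.2) = 6.71·(1/2)^(t/183).
Taking log₂: log₂(169/6.71) = t·(1/44.2 − 1/183).
log₂(25.186) = 4.6546; 1/44.2 − 1/183 = 0.01716.
t = 4.6546 / 0.01716 ≈ 271.25 minutes.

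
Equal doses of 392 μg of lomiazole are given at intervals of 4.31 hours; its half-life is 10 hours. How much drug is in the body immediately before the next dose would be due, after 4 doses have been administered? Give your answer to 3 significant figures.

785 μg

The 4 doses were given 17.24, 12.93, 8.62, 4.31 hours ago.
Total = 392·(1/2)^(17.24/10) + 392·(1/2)^(12.93/10) + 392·(1/2)^(8.62/10) + 392·(1/2)^(4.31/10)
      = 118.66 + 159.98 + 215.67 + 290.77 ≈ 785.08 μg.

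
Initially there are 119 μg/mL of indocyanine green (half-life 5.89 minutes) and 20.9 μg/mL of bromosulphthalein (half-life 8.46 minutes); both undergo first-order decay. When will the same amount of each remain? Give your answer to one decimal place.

Set 119·(1/2)^(t/5.89) = 20.9·(1/2)^(t/8.46).
Taking log₂: log₂(119/20.9) = t·(1/5.89 − 1/8.46).
log₂(5.6938) = 2.5094; 1/5.89 − 1/8.46 = 0.051576.
t = 2.5094 / 0.051576 ≈ 48.654 minutes.

48.7 minutes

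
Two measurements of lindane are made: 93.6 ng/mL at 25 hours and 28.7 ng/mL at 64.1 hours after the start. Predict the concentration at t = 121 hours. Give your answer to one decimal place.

Over Δt = 64.1 − 25 = 39.1 hours, the level fell by a factor of 93.6/28.7 ≈ 3.2613.
n = log₂(3.2613) ≈ 1.7055 half-lives, so t½ = 39.1/1.7055 ≈ 22.926 hours.
From t = 64.1 to t = 121: 28.7 × (1/2)^((121−64.1)/22.926) ≈ 5.1377 ng/mL.

5.1 ng/mL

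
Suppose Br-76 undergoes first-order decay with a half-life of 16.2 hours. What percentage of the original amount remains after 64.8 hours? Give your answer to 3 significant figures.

n = 64.8/16.2 ≈ 4 half-lives.
Fraction remaining = (1/2)^4 ≈ 0.0625, i.e. 6.25%.

6.25%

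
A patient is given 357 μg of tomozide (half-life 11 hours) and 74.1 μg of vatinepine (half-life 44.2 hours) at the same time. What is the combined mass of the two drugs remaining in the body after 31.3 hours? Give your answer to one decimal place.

tomozide: 357 × (1/2)^(31.3/11) = 357 × (1/2)^2.8455 ≈ 49.671 μg.
vatinepine: 74.1 × (1/2)^(31.3/44.2) = 74.1 × (1/2)^0.70814 ≈ 45.357 μg.
Total = 49.671 + 45.357 ≈ 95.028 μg.

95.0 μg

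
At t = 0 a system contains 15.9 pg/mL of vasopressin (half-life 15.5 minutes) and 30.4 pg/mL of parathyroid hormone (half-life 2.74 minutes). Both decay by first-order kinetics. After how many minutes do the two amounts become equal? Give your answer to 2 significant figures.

3.1 minutes

Set 15.9·(1/2)^(t/15.5) = 30.4·(1/2)^(t/2.74).
Taking log₂: log₂(15.9/30.4) = t·(1/15.5 − 1/2.74).
log₂(0.52303) = -0.93504; 1/15.5 − 1/2.74 = -0.30045.
t = -0.93504 / -0.30045 ≈ 3.1122 minutes.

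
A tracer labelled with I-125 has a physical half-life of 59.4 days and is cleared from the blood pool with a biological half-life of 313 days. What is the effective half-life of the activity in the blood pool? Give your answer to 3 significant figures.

1/t_eff = 1/t_phys + 1/t_biol = 1/59.4 + 1/313 = 0.02003 per day.
t_eff = 59.4 × 313 / (59.4 + 313) ≈ 49.925 days.

49.9 days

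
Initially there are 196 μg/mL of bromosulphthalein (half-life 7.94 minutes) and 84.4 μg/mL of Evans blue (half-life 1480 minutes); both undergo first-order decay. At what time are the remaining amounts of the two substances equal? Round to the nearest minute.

10 minutes

Set 196·(1/2)^(t/7.94) = 84.4·(1/2)^(t/1480).
Taking log₂: log₂(196/84.4) = t·(1/7.94 − 1/1480).
log₂(2.3223) = 1.2155; 1/7.94 − 1/1480 = 0.12527.
t = 1.2155 / 0.12527 ≈ 9.7034 minutes.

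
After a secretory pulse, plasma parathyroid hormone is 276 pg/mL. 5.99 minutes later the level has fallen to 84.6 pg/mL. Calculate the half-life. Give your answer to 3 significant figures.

3.51 minutes

A/A₀ = 84.6/276 ≈ 0.30652.
n = log₂(3.2624) ≈ 1.7059 half-lives elapsed in 5.99 minutes.
t½ = 5.99/1.7059 ≈ 3.5113 minutes.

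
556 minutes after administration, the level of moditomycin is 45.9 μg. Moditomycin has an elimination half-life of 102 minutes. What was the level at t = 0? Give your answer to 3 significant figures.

Number of half-lives elapsed: n = 556/102 ≈ 5.451.
A₀ = A × 2^n = 45.9 × 2^5.451 = 45.9 × 43.743 ≈ 2007.8 μg.

2010 μg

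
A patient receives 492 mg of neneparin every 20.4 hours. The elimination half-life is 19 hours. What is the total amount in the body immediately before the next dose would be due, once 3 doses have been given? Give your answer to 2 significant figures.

400 mg

The 3 doses were given 61.2, 40.8, 20.4 hours ago.
Total = 492·(1/2)^(61.2/19) + 492·(1/2)^(40.8/19) + 492·(1/2)^(20.4/19)
      = 52.763 + 111.06 + 233.75 ≈ 397.57 mg.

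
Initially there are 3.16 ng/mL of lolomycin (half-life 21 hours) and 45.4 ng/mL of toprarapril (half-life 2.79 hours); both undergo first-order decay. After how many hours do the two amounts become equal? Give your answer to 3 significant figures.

Set 3.16·(1/2)^(t/21) = 45.4·(1/2)^(t/2.79).
Taking log₂: log₂(3.16/45.4) = t·(1/21 − 1/2.79).
log₂(0.069604) = -3.8447; 1/21 − 1/2.79 = -0.3108.
t = -3.8447 / -0.3108 ≈ 12.37 hours.

12.4 hours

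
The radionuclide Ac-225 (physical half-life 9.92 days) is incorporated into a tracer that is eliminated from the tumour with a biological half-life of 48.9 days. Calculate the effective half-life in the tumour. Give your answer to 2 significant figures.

8.2 days

1/t_eff = 1/t_phys + 1/t_biol = 1/9.92 + 1/48.9 = 0.12126 per day.
t_eff = 9.92 × 48.9 / (9.92 + 48.9) ≈ 8.247 days.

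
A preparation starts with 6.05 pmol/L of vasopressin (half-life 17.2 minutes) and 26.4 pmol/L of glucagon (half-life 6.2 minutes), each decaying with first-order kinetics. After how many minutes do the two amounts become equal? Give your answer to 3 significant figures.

20.6 minutes

Set 6.05·(1/2)^(t/17.2) = 26.4·(1/2)^(t/6.2).
Taking log₂: log₂(6.05/26.4) = t·(1/17.2 − 1/6.2).
log₂(0.22917) = -2.1255; 1/17.2 − 1/6.2 = -0.10315.
t = -2.1255 / -0.10315 ≈ 20.606 minutes.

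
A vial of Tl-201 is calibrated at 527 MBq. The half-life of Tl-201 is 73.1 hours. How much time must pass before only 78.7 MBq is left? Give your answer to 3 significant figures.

201 hours

Fraction remaining = 78.7/527 ≈ 0.14934.
n = log₂(527/78.7) = ln(6.6963)/ln 2 ≈ 2.7434 half-lives.
t = n × t½ = 2.7434 × 73.1 ≈ 200.54 hours.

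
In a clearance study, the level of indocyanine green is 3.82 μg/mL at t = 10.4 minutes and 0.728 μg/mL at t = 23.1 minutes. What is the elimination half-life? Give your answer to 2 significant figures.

5.3 minutes

Over Δt = 23.1 − 10.4 = 12.7 minutes, the level fell by a factor of 3.82/0.728 ≈ 5.2473.
n = log₂(5.2473) ≈ 2.3916 half-lives, so t½ = 12.7/2.3916 ≈ 5.3103 minutes.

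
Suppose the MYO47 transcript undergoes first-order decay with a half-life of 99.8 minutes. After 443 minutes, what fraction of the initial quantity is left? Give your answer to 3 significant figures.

0.0461

n = 443/99.8 ≈ 4.4389 half-lives.
Fraction remaining = (1/2)^4.4389 ≈ 0.046107.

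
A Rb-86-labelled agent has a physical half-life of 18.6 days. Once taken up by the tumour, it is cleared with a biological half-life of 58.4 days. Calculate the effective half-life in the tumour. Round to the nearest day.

1/t_eff = 1/t_phys + 1/t_biol = 1/18.6 + 1/58.4 = 0.070887 per day.
t_eff = 18.6 × 58.4 / (18.6 + 58.4) ≈ 14.107 days.

14 days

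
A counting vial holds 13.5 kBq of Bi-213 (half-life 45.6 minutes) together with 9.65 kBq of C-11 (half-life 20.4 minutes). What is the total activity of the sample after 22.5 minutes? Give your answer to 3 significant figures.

14.1 kBq

Bi-213: 13.5 × (1/2)^(22.5/45.6) = 13.5 × (1/2)^0.49342 ≈ 9.5896 kBq.
C-11: 9.65 × (1/2)^(22.5/20.4) = 9.65 × (1/2)^1.1029 ≈ 4.4927 kBq.
Total = 9.5896 + 4.4927 ≈ 14.082 kBq.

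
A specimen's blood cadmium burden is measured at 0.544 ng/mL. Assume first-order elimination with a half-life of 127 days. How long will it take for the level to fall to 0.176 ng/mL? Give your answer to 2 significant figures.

Fraction remaining = 0.176/0.544 ≈ 0.32353.
n = log₂(0.544/0.176) = ln(3.0909)/ln 2 ≈ 1.628 half-lives.
t = n × t½ = 1.628 × 127 ≈ 206.76 days.

210 days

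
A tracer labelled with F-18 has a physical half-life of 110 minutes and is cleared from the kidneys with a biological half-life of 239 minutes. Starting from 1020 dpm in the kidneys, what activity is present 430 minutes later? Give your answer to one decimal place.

19.5 dpm

1/t_eff = 1/t_phys + 1/t_biol = 1/110 + 1/239 = 0.013275 per minute.
t_eff = 110 × 239 / (110 + 239) ≈ 75.33 minutes.
Remaining = 1020 × (1/2)^(430/75.33) = 1020 × (1/2)^5.7083 ≈ 19.509 dpm.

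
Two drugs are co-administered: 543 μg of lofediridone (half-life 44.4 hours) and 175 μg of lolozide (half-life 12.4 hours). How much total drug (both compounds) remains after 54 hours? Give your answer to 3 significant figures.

lofediridone: 543 × (1/2)^(54/44.4) = 543 × (1/2)^1.2162 ≈ 233.71 μg.
lolozide: 175 × (1/2)^(54/12.4) = 175 × (1/2)^4.3548 ≈ 8.5527 μg.
Total = 233.71 + 8.5527 ≈ 242.27 μg.

242 μg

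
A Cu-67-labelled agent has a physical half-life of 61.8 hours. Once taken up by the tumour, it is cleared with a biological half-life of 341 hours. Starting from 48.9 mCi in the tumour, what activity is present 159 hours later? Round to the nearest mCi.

6 mCi

1/t_eff = 1/t_phys + 1/t_biol = 1/61.8 + 1/341 = 0.019114 per hour.
t_eff = 61.8 × 341 / (61.8 + 341) ≈ 52.318 hours.
Remaining = 48.9 × (1/2)^(159/52.318) = 48.9 × (1/2)^3.0391 ≈ 5.9491 mCi.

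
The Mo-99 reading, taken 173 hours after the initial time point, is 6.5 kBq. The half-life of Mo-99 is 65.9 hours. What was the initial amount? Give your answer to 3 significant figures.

Number of half-lives elapsed: n = 173/65.9 ≈ 2.6252.
A₀ = A × 2^n = 6.5 × 2^2.6252 = 6.5 × 6.1697 ≈ 40.103 kBq.

40.1 kBq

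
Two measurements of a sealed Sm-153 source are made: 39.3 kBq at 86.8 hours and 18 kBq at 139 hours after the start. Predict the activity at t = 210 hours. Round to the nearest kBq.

6 kBq

Over Δt = 139 − 86.8 = 52.2 hours, the level fell by a factor of 39.3/18 ≈ 2.1833.
n = log₂(2.1833) ≈ 1.1265 half-lives, so t½ = 52.2/1.1265 ≈ 46.337 hours.
From t = 139 to t = 210: 18 × (1/2)^((210−139)/46.337) ≈ 6.2233 kBq.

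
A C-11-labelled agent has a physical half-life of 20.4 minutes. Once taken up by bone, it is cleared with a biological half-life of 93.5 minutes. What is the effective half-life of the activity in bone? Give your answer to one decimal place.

1/t_eff = 1/t_phys + 1/t_biol = 1/20.4 + 1/93.5 = 0.059715 per minute.
t_eff = 20.4 × 93.5 / (20.4 + 93.5) ≈ 16.746 minutes.

16.7 minutes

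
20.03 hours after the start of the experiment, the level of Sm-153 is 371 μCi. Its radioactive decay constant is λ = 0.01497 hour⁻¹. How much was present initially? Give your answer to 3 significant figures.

t½ = ln 2 / λ = 0.69315 / 0.01497 ≈ 46.302 hours.
Number of half-lives elapsed: n = 20.03/46.302 ≈ 0.43259.
A₀ = A × 2^n = 371 × 2^0.43259 = 371 × 1.3497 ≈ 500.72 μCi.

501 μCi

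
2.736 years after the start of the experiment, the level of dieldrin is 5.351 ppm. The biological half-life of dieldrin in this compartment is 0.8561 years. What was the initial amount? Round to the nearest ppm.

49 ppm

Number of half-lives elapsed: n = 2.736/0.8561 ≈ 3.1959.
A₀ = A × 2^n = 5.351 × 2^3.1959 = 5.351 × 9.1634 ≈ 49.034 ppm.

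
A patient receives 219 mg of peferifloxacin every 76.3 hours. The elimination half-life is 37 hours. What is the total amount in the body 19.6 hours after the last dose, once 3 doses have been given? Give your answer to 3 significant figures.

197 mg

The 3 doses were given 172.2, 95.9, 19.6 hours ago.
Total = 219·(1/2)^(172.2/37) + 219·(1/2)^(95.9/37) + 219·(1/2)^(19.6/37)
      = 8.6983 + 36.325 + 151.7 ≈ 196.72 mg.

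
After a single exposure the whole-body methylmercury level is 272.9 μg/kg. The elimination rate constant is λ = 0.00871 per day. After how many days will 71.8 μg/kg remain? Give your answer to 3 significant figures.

t½ = ln 2 / λ = 0.69315 / 0.00871 ≈ 79.581 days.
Fraction remaining = 71.8/272.9 ≈ 0.2631.
n = log₂(272.9/71.8) = ln(3.8008)/ln 2 ≈ 1.9263 half-lives.
t = n × t½ = 1.9263 × 79.581 ≈ 153.3 days.

153 days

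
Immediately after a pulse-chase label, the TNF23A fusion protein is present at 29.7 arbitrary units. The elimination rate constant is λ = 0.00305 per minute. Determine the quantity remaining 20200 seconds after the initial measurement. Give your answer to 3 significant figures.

t½ = ln 2 / λ = 0.69315 / 0.00305 ≈ 227.26 minutes.
Convert the elapsed time: 20200 seconds = 336.667 minutes.
Number of half-lives: n = 336.667/227.26 ≈ 1.4814.
Remaining = 29.7 × (1/2)^1.4814 = 29.7 × 0.35814 ≈ 10.637 arbitrary units.

10.6 arbitrary units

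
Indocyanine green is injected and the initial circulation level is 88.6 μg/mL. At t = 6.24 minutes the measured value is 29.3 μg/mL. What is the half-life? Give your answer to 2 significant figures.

3.9 minutes

A/A₀ = 29.3/88.6 ≈ 0.3307.
n = log₂(3.0239) ≈ 1.5964 half-lives elapsed in 6.24 minutes.
t½ = 6.24/1.5964 ≈ 3.9088 minutes.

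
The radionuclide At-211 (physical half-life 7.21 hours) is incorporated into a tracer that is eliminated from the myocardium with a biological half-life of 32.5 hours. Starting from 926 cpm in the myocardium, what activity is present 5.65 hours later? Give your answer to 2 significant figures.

480 cpm

1/t_eff = 1/t_phys + 1/t_biol = 1/7.21 + 1/32.5 = 0.16947 per hour.
t_eff = 7.21 × 32.5 / (7.21 + 32.5) ≈ 5.9009 hours.
Remaining = 926 × (1/2)^(5.65/5.9009) = 926 × (1/2)^0.95748 ≈ 476.85 cpm.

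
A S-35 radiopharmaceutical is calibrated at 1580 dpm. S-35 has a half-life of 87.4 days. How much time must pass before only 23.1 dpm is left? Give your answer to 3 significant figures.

533 days

Fraction remaining = 23.1/1580 ≈ 0.01462.
n = log₂(1580/23.1) = ln(68.398)/ln 2 ≈ 6.0959 half-lives.
t = n × t½ = 6.0959 × 87.4 ≈ 532.78 days.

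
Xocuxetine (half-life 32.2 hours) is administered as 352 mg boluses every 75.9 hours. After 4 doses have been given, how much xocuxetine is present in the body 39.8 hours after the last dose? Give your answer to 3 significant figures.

185 mg

The 4 doses were given 267.5, 191.6, 115.7, 39.8 hours ago.
Total = 352·(1/2)^(267.5/32.2) + 352·(1/2)^(191.6/32.2) + 352·(1/2)^(115.7/32.2) + 352·(1/2)^(39.8/32.2)
      = 1.1111 + 5.6927 + 29.167 + 149.44 ≈ 185.41 mg.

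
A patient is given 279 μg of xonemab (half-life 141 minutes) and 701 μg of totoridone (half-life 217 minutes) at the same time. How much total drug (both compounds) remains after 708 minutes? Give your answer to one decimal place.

xonemab: 279 × (1/2)^(708/141) = 279 × (1/2)^5.0213 ≈ 8.5911 μg.
totoridone: 701 × (1/2)^(708/217) = 701 × (1/2)^3.2627 ≈ 73.039 μg.
Total = 8.5911 + 73.039 ≈ 81.63 μg.

81.6 μg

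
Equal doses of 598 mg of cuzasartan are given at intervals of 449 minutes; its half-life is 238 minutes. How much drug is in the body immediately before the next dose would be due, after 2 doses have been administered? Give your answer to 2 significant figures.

210 mg

The 2 doses were given 898, 449 minutes ago.
Total = 598·(1/2)^(898/238) + 598·(1/2)^(449/238)
      = 43.74 + 161.73 ≈ 205.47 mg.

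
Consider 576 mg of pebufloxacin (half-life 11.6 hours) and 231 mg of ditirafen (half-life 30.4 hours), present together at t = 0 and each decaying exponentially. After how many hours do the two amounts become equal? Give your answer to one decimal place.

Set 576·(1/2)^(t/11.6) = 231·(1/2)^(t/30.4).
Taking log₂: log₂(576/231) = t·(1/11.6 − 1/30.4).
log₂(2.4935) = 1.3182; 1/11.6 − 1/30.4 = 0.053312.
t = 1.3182 / 0.053312 ≈ 24.726 hours.

24.7 hours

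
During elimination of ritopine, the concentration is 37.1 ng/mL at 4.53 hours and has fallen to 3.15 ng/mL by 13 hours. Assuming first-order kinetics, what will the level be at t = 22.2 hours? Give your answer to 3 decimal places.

0.216 ng/mL

Over Δt = 13 − 4.53 = 8.47 hours, the level fell by a factor of 37.1/3.15 ≈ 11.778.
n = log₂(11.778) ≈ 3.558 half-lives, so t½ = 8.47/3.558 ≈ 2.3806 hours.
From t = 13 to t = 22.2: 3.15 × (1/2)^((22.2−13)/2.3806) ≈ 0.21624 ng/mL.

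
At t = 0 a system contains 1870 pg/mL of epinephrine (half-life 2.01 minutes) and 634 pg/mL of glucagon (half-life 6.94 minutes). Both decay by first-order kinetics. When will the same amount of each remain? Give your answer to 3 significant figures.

4.42 minutes

Set 1870·(1/2)^(t/2.01) = 634·(1/2)^(t/6.94).
Taking log₂: log₂(1870/634) = t·(1/2.01 − 1/6.94).
log₂(2.9495) = 1.5605; 1/2.01 − 1/6.94 = 0.35342.
t = 1.5605 / 0.35342 ≈ 4.4154 minutes.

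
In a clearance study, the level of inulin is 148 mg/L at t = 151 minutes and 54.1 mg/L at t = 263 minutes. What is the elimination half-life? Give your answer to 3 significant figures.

Over Δt = 263 − 151 = 112 minutes, the level fell by a factor of 148/54.1 ≈ 2.7357.
n = log₂(2.7357) ≈ 1.4519 half-lives, so t½ = 112/1.4519 ≈ 77.14 minutes.

77.1 minutes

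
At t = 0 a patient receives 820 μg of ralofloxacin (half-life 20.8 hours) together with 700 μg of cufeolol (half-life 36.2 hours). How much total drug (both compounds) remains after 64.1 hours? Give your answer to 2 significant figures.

ralofloxacin: 820 × (1/2)^(64.1/20.8) = 820 × (1/2)^3.0817 ≈ 96.855 μg.
cufeolol: 700 × (1/2)^(64.1/36.2) = 700 × (1/2)^1.7707 ≈ 205.14 μg.
Total = 96.855 + 205.14 ≈ 302 μg.

300 μg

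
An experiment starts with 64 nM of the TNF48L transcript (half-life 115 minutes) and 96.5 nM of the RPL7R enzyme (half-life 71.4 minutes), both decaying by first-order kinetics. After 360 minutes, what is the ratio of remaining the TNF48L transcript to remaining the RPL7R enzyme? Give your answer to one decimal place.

TNF48L transcript: 64 × (1/2)^(360/115) = 64 × (1/2)^3.1304 ≈ 7.3084 nM.
RPL7R enzyme: 96.5 × (1/2)^(360/71.4) = 96.5 × (1/2)^5.042 ≈ 2.9291 nM.
Ratio ≈ 7.3084 / 2.9291 ≈ 2.4951.

2.5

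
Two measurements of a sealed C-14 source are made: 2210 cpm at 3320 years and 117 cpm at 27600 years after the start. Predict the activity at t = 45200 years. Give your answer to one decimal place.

Over Δt = 27600 − 3320 = 24280 years, the level fell by a factor of 2210/117 ≈ 18.889.
n = log₂(18.889) ≈ 4.2395 half-lives, so t½ = 24280/4.2395 ≈ 5727.1 years.
From t = 27600 to t = 45200: 117 × (1/2)^((45200−27600)/5727.1) ≈ 13.903 cpm.

13.9 cpm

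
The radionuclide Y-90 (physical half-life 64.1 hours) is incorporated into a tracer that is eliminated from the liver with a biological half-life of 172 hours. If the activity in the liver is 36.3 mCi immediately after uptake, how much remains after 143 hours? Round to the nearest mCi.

1/t_eff = 1/t_phys + 1/t_biol = 1/64.1 + 1/172 = 0.021415 per hour.
t_eff = 64.1 × 172 / (64.1 + 172) ≈ 46.697 hours.
Remaining = 36.3 × (1/2)^(143/46.697) = 36.3 × (1/2)^3.0623 ≈ 4.3458 mCi.

4 mCi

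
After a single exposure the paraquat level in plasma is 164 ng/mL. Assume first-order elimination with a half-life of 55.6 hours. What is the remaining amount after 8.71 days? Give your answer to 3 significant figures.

12.1 ng/mL

Convert the elapsed time: 8.71 days = 209.04 hours.
Number of half-lives: n = 209.04/55.6 ≈ 3.7597.
Remaining = 164 × (1/2)^3.7597 = 164 × 0.073827 ≈ 12.108 ng/mL.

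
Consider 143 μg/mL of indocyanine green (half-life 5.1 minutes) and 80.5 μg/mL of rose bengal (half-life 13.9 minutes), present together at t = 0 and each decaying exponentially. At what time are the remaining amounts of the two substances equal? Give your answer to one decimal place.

6.7 minutes

Set 143·(1/2)^(t/5.1) = 80.5·(1/2)^(t/13.9).
Taking log₂: log₂(143/80.5) = t·(1/5.1 − 1/13.9).
log₂(1.7764) = 0.82895; 1/5.1 − 1/13.9 = 0.12414.
t = 0.82895 / 0.12414 ≈ 6.6778 minutes.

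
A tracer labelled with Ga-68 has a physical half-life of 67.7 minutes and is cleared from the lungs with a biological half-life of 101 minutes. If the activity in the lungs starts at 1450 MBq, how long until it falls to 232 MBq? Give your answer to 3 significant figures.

1/t_eff = 1/t_phys + 1/t_biol = 1/67.7 + 1/101 = 0.024672 per minute.
t_eff = 67.7 × 101 / (67.7 + 101) ≈ 40.532 minutes.
n = log₂(1450/232) ≈ 2.6439; t = 2.6439 × 40.532 ≈ 107.16 minutes.

107 minutes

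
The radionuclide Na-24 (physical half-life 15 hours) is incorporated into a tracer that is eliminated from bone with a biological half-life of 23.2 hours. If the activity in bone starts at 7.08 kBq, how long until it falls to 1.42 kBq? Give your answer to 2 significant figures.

21 hours

1/t_eff = 1/t_phys + 1/t_biol = 1/15 + 1/23.2 = 0.10977 per hour.
t_eff = 15 × 23.2 / (15 + 23.2) ≈ 9.1099 hours.
n = log₂(7.08/1.42) ≈ 2.3179; t = 2.3179 × 9.1099 ≈ 21.116 hours.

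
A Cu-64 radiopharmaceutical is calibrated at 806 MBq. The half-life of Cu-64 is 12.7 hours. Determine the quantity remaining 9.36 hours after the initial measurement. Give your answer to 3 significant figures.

484 MBq

Number of half-lives: n = 9.36/12.7 ≈ 0.73701.
Remaining = 806 × (1/2)^0.73701 = 806 × 0.59998 ≈ 483.59 MBq.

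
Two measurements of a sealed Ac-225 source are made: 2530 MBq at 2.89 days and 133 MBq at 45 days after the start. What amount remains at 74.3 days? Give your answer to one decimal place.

Over Δt = 45 − 2.89 = 42.11 days, the level fell by a factor of 2530/133 ≈ 19.023.
n = log₂(19.023) ≈ 4.2496 half-lives, so t½ = 42.11/4.2496 ≈ 9.9091 days.
From t = 45 to t = 74.3: 133 × (1/2)^((74.3−45)/9.9091) ≈ 17.129 MBq.

17.1 MBq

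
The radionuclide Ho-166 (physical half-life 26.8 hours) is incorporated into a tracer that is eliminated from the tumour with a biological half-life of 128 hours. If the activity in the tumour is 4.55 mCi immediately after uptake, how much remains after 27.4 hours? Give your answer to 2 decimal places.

1/t_eff = 1/t_phys + 1/t_biol = 1/26.8 + 1/128 = 0.045126 per hour.
t_eff = 26.8 × 128 / (26.8 + 128) ≈ 22.16 hours.
Remaining = 4.55 × (1/2)^(27.4/22.16) = 4.55 × (1/2)^1.2365 ≈ 1.9311 mCi.

1.93 mCi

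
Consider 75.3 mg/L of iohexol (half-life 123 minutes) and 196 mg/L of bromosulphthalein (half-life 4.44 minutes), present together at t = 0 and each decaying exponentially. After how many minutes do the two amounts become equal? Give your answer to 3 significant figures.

Set 75.3·(1/2)^(t/123) = 196·(1/2)^(t/4.44).
Taking log₂: log₂(75.3/196) = t·(1/123 − 1/4.44).
log₂(0.38418) = -1.3801; 1/123 − 1/4.44 = -0.2171.
t = -1.3801 / -0.2171 ≈ 6.3573 minutes.

6.36 minutes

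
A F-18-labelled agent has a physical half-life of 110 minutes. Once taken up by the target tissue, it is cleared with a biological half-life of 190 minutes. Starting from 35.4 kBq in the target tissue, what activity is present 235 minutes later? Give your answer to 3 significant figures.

1/t_eff = 1/t_phys + 1/t_biol = 1/110 + 1/190 = 0.014354 per minute.
t_eff = 110 × 190 / (110 + 190) ≈ 69.667 minutes.
Remaining = 35.4 × (1/2)^(235/69.667) = 35.4 × (1/2)^3.3732 ≈ 3.4164 kBq.

3.42 kBq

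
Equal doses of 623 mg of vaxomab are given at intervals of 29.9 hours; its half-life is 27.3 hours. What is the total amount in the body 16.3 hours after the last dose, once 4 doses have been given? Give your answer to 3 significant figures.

The 4 doses were given 106, 76.1, 46.2, 16.3 hours ago.
Total = 623·(1/2)^(106/27.3) + 623·(1/2)^(76.1/27.3) + 623·(1/2)^(46.2/27.3) + 623·(1/2)^(16.3/27.3)
      = 42.233 + 90.23 + 192.78 + 411.86 ≈ 737.1 mg.

737 mg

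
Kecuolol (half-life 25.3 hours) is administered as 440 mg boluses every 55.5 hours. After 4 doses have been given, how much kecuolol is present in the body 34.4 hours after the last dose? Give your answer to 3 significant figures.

219 mg

The 4 doses were given 200.9, 145.4, 89.9, 34.4 hours ago.
Total = 440·(1/2)^(200.9/25.3) + 440·(1/2)^(145.4/25.3) + 440·(1/2)^(89.9/25.3) + 440·(1/2)^(34.4/25.3)
      = 1.7909 + 8.1926 + 37.479 + 171.45 ≈ 218.92 mg.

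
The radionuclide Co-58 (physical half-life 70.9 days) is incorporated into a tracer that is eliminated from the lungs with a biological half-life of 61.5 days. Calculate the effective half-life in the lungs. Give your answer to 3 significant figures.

1/t_eff = 1/t_phys + 1/t_biol = 1/70.9 + 1/61.5 = 0.030365 per day.
t_eff = 70.9 × 61.5 / (70.9 + 61.5) ≈ 32.933 days.

32.9 days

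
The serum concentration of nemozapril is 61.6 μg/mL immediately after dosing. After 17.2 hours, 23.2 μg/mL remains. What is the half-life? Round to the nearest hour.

A/A₀ = 23.2/61.6 ≈ 0.37662.
n = log₂(2.6552) ≈ 1.4088 half-lives elapsed in 17.2 hours.
t½ = 17.2/1.4088 ≈ 12.209 hours.

12 hours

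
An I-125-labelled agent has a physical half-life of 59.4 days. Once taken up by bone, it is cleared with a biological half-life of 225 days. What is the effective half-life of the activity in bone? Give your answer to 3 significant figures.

1/t_eff = 1/t_phys + 1/t_biol = 1/59.4 + 1/225 = 0.021279 per day.
t_eff = 59.4 × 225 / (59.4 + 225) ≈ 46.994 days.

47.0 days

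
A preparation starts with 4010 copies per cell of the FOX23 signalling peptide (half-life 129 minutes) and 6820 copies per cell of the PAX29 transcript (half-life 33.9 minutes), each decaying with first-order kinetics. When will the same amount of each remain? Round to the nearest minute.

Set 4010·(1/2)^(t/129) = 6820·(1/2)^(t/33.9).
Taking log₂: log₂(4010/6820) = t·(1/129 − 1/33.9).
log₂(0.58798) = -0.76617; 1/129 − 1/33.9 = -0.021747.
t = -0.76617 / -0.021747 ≈ 35.232 minutes.

35 minutes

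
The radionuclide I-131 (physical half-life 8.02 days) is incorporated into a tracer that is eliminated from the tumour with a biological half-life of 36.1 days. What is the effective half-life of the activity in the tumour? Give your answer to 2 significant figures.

6.6 days

1/t_eff = 1/t_phys + 1/t_biol = 1/8.02 + 1/36.1 = 0.15239 per day.
t_eff = 8.02 × 36.1 / (8.02 + 36.1) ≈ 6.5621 days.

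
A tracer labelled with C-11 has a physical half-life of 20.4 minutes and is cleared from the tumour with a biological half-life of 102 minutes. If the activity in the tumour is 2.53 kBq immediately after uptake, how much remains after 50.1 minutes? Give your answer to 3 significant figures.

1/t_eff = 1/t_phys + 1/t_biol = 1/20.4 + 1/102 = 0.058824 per minute.
t_eff = 20.4 × 102 / (20.4 + 102) ≈ 17 minutes.
Remaining = 2.53 × (1/2)^(50.1/17) = 2.53 × (1/2)^2.9471 ≈ 0.32807 kBq.

0.328 kBq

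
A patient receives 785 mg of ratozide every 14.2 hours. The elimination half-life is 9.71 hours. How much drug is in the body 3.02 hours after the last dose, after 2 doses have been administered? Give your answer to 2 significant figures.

860 mg

The 2 doses were given 17.22, 3.02 hours ago.
Total = 785·(1/2)^(17.22/9.71) + 785·(1/2)^(3.02/9.71)
      = 229.62 + 632.77 ≈ 862.39 mg.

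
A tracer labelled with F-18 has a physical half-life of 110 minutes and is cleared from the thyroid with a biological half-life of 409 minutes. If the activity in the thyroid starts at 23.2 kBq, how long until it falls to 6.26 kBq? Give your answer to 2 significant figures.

1/t_eff = 1/t_phys + 1/t_biol = 1/110 + 1/409 = 0.011536 per minute.
t_eff = 110 × 409 / (110 + 409) ≈ 86.686 minutes.
n = log₂(23.2/6.26) ≈ 1.8899; t = 1.8899 × 86.686 ≈ 163.83 minutes.

160 minutes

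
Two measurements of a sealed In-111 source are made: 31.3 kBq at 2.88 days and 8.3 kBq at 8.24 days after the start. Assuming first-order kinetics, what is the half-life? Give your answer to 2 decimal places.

2.80 days

Over Δt = 8.24 − 2.88 = 5.36 days, the level fell by a factor of 31.3/8.3 ≈ 3.7711.
n = log₂(3.7711) ≈ 1.915 half-lives, so t½ = 5.36/1.915 ≈ 2.799 days.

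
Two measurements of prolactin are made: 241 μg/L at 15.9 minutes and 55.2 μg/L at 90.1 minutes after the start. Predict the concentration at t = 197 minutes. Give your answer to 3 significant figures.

6.60 μg/L

Over Δt = 90.1 − 15.9 = 74.2 minutes, the level fell by a factor of 241/55.2 ≈ 4.3659.
n = log₂(4.3659) ≈ 2.1263 half-lives, so t½ = 74.2/2.1263 ≈ 34.896 minutes.
From t = 90.1 to t = 197: 55.2 × (1/2)^((197−90.1)/34.896) ≈ 6.6036 μg/L.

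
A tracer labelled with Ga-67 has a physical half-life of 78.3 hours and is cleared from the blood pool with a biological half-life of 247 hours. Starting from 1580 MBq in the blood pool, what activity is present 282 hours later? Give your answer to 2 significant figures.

1/t_eff = 1/t_phys + 1/t_biol = 1/78.3 + 1/247 = 0.01682 per hour.
t_eff = 78.3 × 247 / (78.3 + 247) ≈ 59.453 hours.
Remaining = 1580 × (1/2)^(282/59.453) = 1580 × (1/2)^4.7432 ≈ 58.993 MBq.

59 MBq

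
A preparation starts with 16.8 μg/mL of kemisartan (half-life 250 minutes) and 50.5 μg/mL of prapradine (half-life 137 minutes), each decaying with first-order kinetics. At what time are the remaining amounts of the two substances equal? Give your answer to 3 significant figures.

Set 16.8·(1/2)^(t/250) = 50.5·(1/2)^(t/137).
Taking log₂: log₂(16.8/50.5) = t·(1/250 − 1/137).
log₂(0.33267) = -1.5878; 1/250 − 1/137 = -0.0032993.
t = -1.5878 / -0.0032993 ≈ 481.26 minutes.

481 minutes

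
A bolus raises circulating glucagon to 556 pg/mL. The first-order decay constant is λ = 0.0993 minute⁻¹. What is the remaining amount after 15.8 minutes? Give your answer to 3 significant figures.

t½ = ln 2 / λ = 0.69315 / 0.0993 ≈ 6.9803 minutes.
Number of half-lives: n = 15.8/6.9803 ≈ 2.2635.
Remaining = 556 × (1/2)^2.2635 = 556 × 0.20827 ≈ 115.8 pg/mL.

116 pg/mL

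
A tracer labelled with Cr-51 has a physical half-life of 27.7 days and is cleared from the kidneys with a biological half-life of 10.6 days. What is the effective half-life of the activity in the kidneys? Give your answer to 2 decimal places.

1/t_eff = 1/t_phys + 1/t_biol = 1/27.7 + 1/10.6 = 0.13044 per day.
t_eff = 27.7 × 10.6 / (27.7 + 10.6) ≈ 7.6663 days.

7.67 days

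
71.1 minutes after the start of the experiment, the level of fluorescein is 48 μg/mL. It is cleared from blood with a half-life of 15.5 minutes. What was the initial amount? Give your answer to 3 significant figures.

1150 μg/mL

Number of half-lives elapsed: n = 71.1/15.5 ≈ 4.5871.
A₀ = A × 2^n = 48 × 2^4.5871 = 48 × 24.036 ≈ 1153.7 μg/mL.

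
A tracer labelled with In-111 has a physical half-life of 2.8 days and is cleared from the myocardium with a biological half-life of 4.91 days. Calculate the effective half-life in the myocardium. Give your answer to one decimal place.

1/t_eff = 1/t_phys + 1/t_biol = 1/2.8 + 1/4.91 = 0.56081 per day.
t_eff = 2.8 × 4.91 / (2.8 + 4.91) ≈ 1.7831 days.

1.8 days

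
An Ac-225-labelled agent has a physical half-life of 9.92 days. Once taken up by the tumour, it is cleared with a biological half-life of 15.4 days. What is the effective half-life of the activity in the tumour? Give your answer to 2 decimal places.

1/t_eff = 1/t_phys + 1/t_biol = 1/9.92 + 1/15.4 = 0.16574 per day.
t_eff = 9.92 × 15.4 / (9.92 + 15.4) ≈ 6.0335 days.

6.03 days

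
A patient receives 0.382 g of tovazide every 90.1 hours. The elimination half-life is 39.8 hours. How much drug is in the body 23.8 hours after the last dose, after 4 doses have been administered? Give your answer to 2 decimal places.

The 4 doses were given 294.1, 204, 113.9, 23.8 hours ago.
Total = 0.382·(1/2)^(294.1/39.8) + 0.382·(1/2)^(204/39.8) + 0.382·(1/2)^(113.9/39.8) + 0.382·(1/2)^(23.8/39.8)
      = 0.0022783 + 0.010942 + 0.05255 + 0.25238 ≈ 0.31815 g.

0.32 g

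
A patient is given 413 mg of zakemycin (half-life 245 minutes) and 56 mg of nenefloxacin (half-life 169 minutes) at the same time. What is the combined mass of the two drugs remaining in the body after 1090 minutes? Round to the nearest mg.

zakemycin: 413 × (1/2)^(1090/245) = 413 × (1/2)^4.449 ≈ 18.909 mg.
nenefloxacin: 56 × (1/2)^(1090/169) = 56 × (1/2)^6.4497 ≈ 0.64067 mg.
Total = 18.909 + 0.64067 ≈ 19.55 mg.

20 mg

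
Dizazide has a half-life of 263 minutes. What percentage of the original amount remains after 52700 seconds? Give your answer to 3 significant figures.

9.88%

52700 seconds = 878.333 minutes.
n = 878.333/263 ≈ 3.3397 half-lives.
Fraction remaining = (1/2)^3.3397 ≈ 0.098778, i.e. 9.8778%.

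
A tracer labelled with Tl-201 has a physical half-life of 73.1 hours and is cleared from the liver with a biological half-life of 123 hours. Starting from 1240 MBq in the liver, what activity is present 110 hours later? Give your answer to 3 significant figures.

235 MBq

1/t_eff = 1/t_phys + 1/t_biol = 1/73.1 + 1/123 = 0.02181 per hour.
t_eff = 73.1 × 123 / (73.1 + 123) ≈ 45.851 hours.
Remaining = 1240 × (1/2)^(110/45.851) = 1240 × (1/2)^2.3991 ≈ 235.08 MBq.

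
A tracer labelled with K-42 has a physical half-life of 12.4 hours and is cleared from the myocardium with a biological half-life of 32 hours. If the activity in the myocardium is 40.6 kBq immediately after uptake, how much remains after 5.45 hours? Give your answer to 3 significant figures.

1/t_eff = 1/t_phys + 1/t_biol = 1/12.4 + 1/32 = 0.1119 per hour.
t_eff = 12.4 × 32 / (12.4 + 32) ≈ 8.9369 hours.
Remaining = 40.6 × (1/2)^(5.45/8.9369) = 40.6 × (1/2)^0.60983 ≈ 26.604 kBq.

26.6 kBq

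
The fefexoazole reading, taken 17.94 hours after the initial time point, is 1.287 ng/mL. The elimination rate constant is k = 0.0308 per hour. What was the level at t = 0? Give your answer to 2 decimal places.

t½ = ln 2 / k = 0.69315 / 0.0308 ≈ 22.505 hours.
Number of half-lives elapsed: n = 17.94/22.505 ≈ 0.79716.
A₀ = A × 2^n = 1.287 × 2^0.79716 = 1.287 × 1.7377 ≈ 2.2364 ng/mL.

2.24 ng/mL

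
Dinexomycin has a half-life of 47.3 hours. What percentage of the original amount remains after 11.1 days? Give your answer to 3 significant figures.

11.1 days = 266.4 hours.
n = 266.4/47.3 ≈ 5.6321 half-lives.
Fraction remaining = (1/2)^5.6321 ≈ 0.020163, i.e. 2.0163%.

2.02%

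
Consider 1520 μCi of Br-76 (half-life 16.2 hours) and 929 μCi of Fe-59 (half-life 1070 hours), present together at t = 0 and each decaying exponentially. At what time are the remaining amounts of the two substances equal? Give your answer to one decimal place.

11.7 hours

Set 1520·(1/2)^(t/16.2) = 929·(1/2)^(t/1070).
Taking log₂: log₂(1520/929) = t·(1/16.2 − 1/1070).
log₂(1.6362) = 0.71032; 1/16.2 − 1/1070 = 0.060794.
t = 0.71032 / 0.060794 ≈ 11.684 hours.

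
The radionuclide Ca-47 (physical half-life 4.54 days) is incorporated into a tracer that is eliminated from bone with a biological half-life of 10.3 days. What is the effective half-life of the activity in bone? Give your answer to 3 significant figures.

3.15 days

1/t_eff = 1/t_phys + 1/t_biol = 1/4.54 + 1/10.3 = 0.31735 per day.
t_eff = 4.54 × 10.3 / (4.54 + 10.3) ≈ 3.1511 days.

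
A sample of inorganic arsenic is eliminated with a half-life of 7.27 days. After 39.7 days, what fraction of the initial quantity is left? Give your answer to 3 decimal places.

n = 39.7/7.27 ≈ 5.4608 half-lives.
Fraction remaining = (1/2)^5.4608 ≈ 0.022706.

0.023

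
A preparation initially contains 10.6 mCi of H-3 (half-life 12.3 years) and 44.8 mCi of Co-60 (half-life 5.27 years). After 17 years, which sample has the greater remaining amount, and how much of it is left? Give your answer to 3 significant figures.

H-3: 10.6 × (1/2)^1.3821 ≈ 4.0668 mCi.
Co-60: 44.8 × (1/2)^3.2258 ≈ 4.7887 mCi.
Co-60 has more remaining, at ≈ 4.7887 mCi.

Co-60, 4.79 mCi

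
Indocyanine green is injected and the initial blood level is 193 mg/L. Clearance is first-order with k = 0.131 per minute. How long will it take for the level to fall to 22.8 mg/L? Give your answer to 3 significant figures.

t½ = ln 2 / k = 0.69315 / 0.131 ≈ 5.2912 minutes.
Fraction remaining = 22.8/193 ≈ 0.11813.
n = log₂(193/22.8) = ln(8.4649)/ln 2 ≈ 3.0815 half-lives.
t = n × t½ = 3.0815 × 5.2912 ≈ 16.305 minutes.

16.3 minutes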